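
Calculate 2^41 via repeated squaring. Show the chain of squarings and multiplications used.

Computing 2^41 by squaring (build up from 2^1; each line after the first costs one multiplication):

2^1 = 2
2^2 = (2^1)^2 = 2^2 = 4
2^4 = (2^2)^2 = 4^2 = 16
2^5 = 2 * 2^4 = 2 * 16 = 32
2^10 = (2^5)^2 = 32^2 = 1024
2^20 = (2^10)^2 = 1024^2 = 1048576
2^40 = (2^20)^2 = 1048576^2 = 1099511627776
2^41 = 2 * 2^40 = 2 * 1099511627776 = 2199023255552

Result: 2199023255552
Multiplications needed: 7 (7 lines after 2^1)

2^41 = 2199023255552. Using exponentiation by squaring, this requires 7 multiplications. The key idea: if the exponent is even, square the half-power; if odd, multiply by the base once.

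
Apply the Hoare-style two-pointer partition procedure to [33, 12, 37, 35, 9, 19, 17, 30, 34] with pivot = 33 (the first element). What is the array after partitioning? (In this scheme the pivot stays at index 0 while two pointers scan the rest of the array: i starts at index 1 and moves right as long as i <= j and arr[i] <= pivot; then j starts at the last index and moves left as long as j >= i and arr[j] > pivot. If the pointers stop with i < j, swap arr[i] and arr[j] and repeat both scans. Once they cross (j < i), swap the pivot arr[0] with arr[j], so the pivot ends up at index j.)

Hoare-style two-pointer partition with pivot = 33:

Initial array: [33, 12, 37, 35, 9, 19, 17, 30, 34]

Pointers start at i = 1, j = 8.
i stops at index 2 (arr[2]=37 > 33), j stops at index 7 (arr[7]=30 <= 33): swap arr[2] and arr[7], array becomes [33, 12, 30, 35, 9, 19, 17, 37, 34]
i stops at index 3 (arr[3]=35 > 33), j stops at index 6 (arr[6]=17 <= 33): swap arr[3] and arr[6], array becomes [33, 12, 30, 17, 9, 19, 35, 37, 34]
i ends at 6, j ends at 5: the pointers have crossed (j < i), so scanning stops.

Swap pivot arr[0] with arr[5] to place pivot at position 5: [19, 12, 30, 17, 9, 33, 35, 37, 34]
Pivot position: 5

After partitioning with pivot 33, the array becomes [19, 12, 30, 17, 9, 33, 35, 37, 34]. The pivot is placed at index 5. All elements to the left of the pivot are <= 33, and all elements to the right are > 33.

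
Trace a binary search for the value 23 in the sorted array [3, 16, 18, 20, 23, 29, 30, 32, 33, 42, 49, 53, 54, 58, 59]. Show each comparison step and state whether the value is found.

Binary search for 23 in [3, 16, 18, 20, 23, 29, 30, 32, 33, 42, 49, 53, 54, 58, 59]:

lo=0, hi=14, mid=7, arr[mid]=32 -> 32 > 23, search left half
lo=0, hi=6, mid=3, arr[mid]=20 -> 20 < 23, search right half
lo=4, hi=6, mid=5, arr[mid]=29 -> 29 > 23, search left half
lo=4, hi=4, mid=4, arr[mid]=23 -> Found target at index 4!

Binary search finds 23 at index 4 after 4 comparisons. The search repeatedly halves the search space by comparing with the middle element.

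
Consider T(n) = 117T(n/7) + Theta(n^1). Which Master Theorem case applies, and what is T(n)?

Master Theorem for T(n) = 117T(n/7) + O(n^1):

a = 117, b = 7, c = 1
log_b(a) = log_7(117) = 2.4473

Case 1: c = 1 < log_7(117) = 2.4473
T(n) = O(n^(log_7 117))

For T(n) = 117T(n/7) + O(n^1): log_7(117) = 2.4473. This is Case 1 of the Master Theorem (c < log_b(a), work dominated by leaves), giving O(n^(log_7 117)).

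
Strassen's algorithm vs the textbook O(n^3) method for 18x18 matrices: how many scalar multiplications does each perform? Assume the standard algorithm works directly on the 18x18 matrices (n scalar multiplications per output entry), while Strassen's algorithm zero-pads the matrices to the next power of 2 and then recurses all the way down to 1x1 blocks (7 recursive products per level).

Matrix multiplication for 18x18 matrices:

Strassen's algorithm requires power-of-2 dimensions. Pad 18x18 to 32x32 (next power of 2).

Standard algorithm: 18^3 = 5832 multiplications
Strassen's algorithm: 7^(log2(32)) = 7^5 = 16807 multiplications
Difference: 5832 - 16807 = -10975 (Strassen uses MORE here due to padding overhead — for small or just-over-power-of-2 n, padding can outweigh the per-level savings)

Standard: 5832 multiplications (18^3). Strassen: 16807 multiplications (7^5, after padding to 32x32). Strassen reduces 8 recursive multiplications to 7 at each level.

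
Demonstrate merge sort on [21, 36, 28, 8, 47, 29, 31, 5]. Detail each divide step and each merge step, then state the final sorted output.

Merge sort trace:

Split: [21, 36, 28, 8, 47, 29, 31, 5] -> [21, 36, 28, 8] and [47, 29, 31, 5]
  Split: [21, 36, 28, 8] -> [21, 36] and [28, 8]
    Split: [21, 36] -> [21] and [36]
    Merge: [21] + [36] -> [21, 36]
    Split: [28, 8] -> [28] and [8]
    Merge: [28] + [8] -> [8, 28]
  Merge: [21, 36] + [8, 28] -> [8, 21, 28, 36]
  Split: [47, 29, 31, 5] -> [47, 29] and [31, 5]
    Split: [47, 29] -> [47] and [29]
    Merge: [47] + [29] -> [29, 47]
    Split: [31, 5] -> [31] and [5]
    Merge: [31] + [5] -> [5, 31]
  Merge: [29, 47] + [5, 31] -> [5, 29, 31, 47]
Merge: [8, 21, 28, 36] + [5, 29, 31, 47] -> [5, 8, 21, 28, 29, 31, 36, 47]

Final sorted array: [5, 8, 21, 28, 29, 31, 36, 47]

The merge sort proceeds by recursively splitting the array and merging sorted halves.
After all merges, the sorted array is [5, 8, 21, 28, 29, 31, 36, 47].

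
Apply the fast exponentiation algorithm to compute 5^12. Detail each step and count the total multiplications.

Computing 5^12 by squaring (build up from 5^1; each line after the first costs one multiplication):

5^1 = 5
5^2 = (5^1)^2 = 5^2 = 25
5^3 = 5 * 5^2 = 5 * 25 = 125
5^6 = (5^3)^2 = 125^2 = 15625
5^12 = (5^6)^2 = 15625^2 = 244140625

Result: 244140625
Multiplications needed: 4 (4 lines after 5^1)

5^12 = 244140625. Using exponentiation by squaring, this requires 4 multiplications. The key idea: if the exponent is even, square the half-power; if odd, multiply by the base once.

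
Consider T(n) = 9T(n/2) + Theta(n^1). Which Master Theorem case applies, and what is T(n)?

Master Theorem for T(n) = 9T(n/2) + O(n^1):

a = 9, b = 2, c = 1
log_b(a) = log_2(9) = 3.1699

Case 1: c = 1 < log_2(9) = 3.1699
T(n) = O(n^(log_2 9))

For T(n) = 9T(n/2) + O(n^1): log_2(9) = 3.1699. This is Case 1 of the Master Theorem (c < log_b(a), work dominated by leaves), giving O(n^(log_2 9)).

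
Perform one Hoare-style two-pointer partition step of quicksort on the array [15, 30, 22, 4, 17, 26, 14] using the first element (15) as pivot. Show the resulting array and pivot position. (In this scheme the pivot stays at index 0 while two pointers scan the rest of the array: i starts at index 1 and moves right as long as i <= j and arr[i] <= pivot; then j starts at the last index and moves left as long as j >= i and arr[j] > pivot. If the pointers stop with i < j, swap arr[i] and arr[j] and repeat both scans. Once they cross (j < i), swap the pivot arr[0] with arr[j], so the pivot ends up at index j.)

Hoare-style two-pointer partition with pivot = 15:

Initial array: [15, 30, 22, 4, 17, 26, 14]

Pointers start at i = 1, j = 6.
i stops at index 1 (arr[1]=30 > 15), j stops at index 6 (arr[6]=14 <= 15): swap arr[1] and arr[6], array becomes [15, 14, 22, 4, 17, 26, 30]
i stops at index 2 (arr[2]=22 > 15), j stops at index 3 (arr[3]=4 <= 15): swap arr[2] and arr[3], array becomes [15, 14, 4, 22, 17, 26, 30]
i ends at 3, j ends at 2: the pointers have crossed (j < i), so scanning stops.

Swap pivot arr[0] with arr[2] to place pivot at position 2: [4, 14, 15, 22, 17, 26, 30]
Pivot position: 2

After partitioning with pivot 15, the array becomes [4, 14, 15, 22, 17, 26, 30]. The pivot is placed at index 2. All elements to the left of the pivot are <= 15, and all elements to the right are > 15.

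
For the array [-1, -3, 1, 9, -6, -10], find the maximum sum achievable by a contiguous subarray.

Using Kadane's algorithm on [-1, -3, 1, 9, -6, -10]:

Scanning through the array:
Position 1 (value -3): max_ending_here = -3, max_so_far = -1
Position 2 (value 1): max_ending_here = 1, max_so_far = 1
Position 3 (value 9): max_ending_here = 10, max_so_far = 10
Position 4 (value -6): max_ending_here = 4, max_so_far = 10
Position 5 (value -10): max_ending_here = -6, max_so_far = 10

Maximum subarray: [1, 9]
Maximum sum: 10

The maximum subarray is [1, 9] with sum 10. This subarray runs from index 2 to index 3.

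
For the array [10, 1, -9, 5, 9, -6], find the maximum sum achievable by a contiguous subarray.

Using Kadane's algorithm on [10, 1, -9, 5, 9, -6]:

Scanning through the array:
Position 1 (value 1): max_ending_here = 11, max_so_far = 11
Position 2 (value -9): max_ending_here = 2, max_so_far = 11
Position 3 (value 5): max_ending_here = 7, max_so_far = 11
Position 4 (value 9): max_ending_here = 16, max_so_far = 16
Position 5 (value -6): max_ending_here = 10, max_so_far = 16

Maximum subarray: [10, 1, -9, 5, 9]
Maximum sum: 16

The maximum subarray is [10, 1, -9, 5, 9] with sum 16. This subarray runs from index 0 to index 4.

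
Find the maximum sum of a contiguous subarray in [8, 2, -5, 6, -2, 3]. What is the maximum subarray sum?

Using Kadane's algorithm on [8, 2, -5, 6, -2, 3]:

Scanning through the array:
Position 1 (value 2): max_ending_here = 10, max_so_far = 10
Position 2 (value -5): max_ending_here = 5, max_so_far = 10
Position 3 (value 6): max_ending_here = 11, max_so_far = 11
Position 4 (value -2): max_ending_here = 9, max_so_far = 11
Position 5 (value 3): max_ending_here = 12, max_so_far = 12

Maximum subarray: [8, 2, -5, 6, -2, 3]
Maximum sum: 12

The maximum subarray is [8, 2, -5, 6, -2, 3] with sum 12. This subarray runs from index 0 to index 5.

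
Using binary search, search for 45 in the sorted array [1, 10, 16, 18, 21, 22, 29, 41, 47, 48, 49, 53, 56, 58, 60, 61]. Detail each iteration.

Binary search for 45 in [1, 10, 16, 18, 21, 22, 29, 41, 47, 48, 49, 53, 56, 58, 60, 61]:

lo=0, hi=15, mid=7, arr[mid]=41 -> 41 < 45, search right half
lo=8, hi=15, mid=11, arr[mid]=53 -> 53 > 45, search left half
lo=8, hi=10, mid=9, arr[mid]=48 -> 48 > 45, search left half
lo=8, hi=8, mid=8, arr[mid]=47 -> 47 > 45, search left half
lo=8 > hi=7, target 45 not found

Binary search determines that 45 is not in the array after 4 comparisons. The search space was exhausted without finding the target.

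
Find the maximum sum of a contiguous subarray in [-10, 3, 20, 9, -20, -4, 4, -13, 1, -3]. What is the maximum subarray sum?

Using Kadane's algorithm on [-10, 3, 20, 9, -20, -4, 4, -13, 1, -3]:

Scanning through the array:
Position 1 (value 3): max_ending_here = 3, max_so_far = 3
Position 2 (value 20): max_ending_here = 23, max_so_far = 23
Position 3 (value 9): max_ending_here = 32, max_so_far = 32
Position 4 (value -20): max_ending_here = 12, max_so_far = 32
Position 5 (value -4): max_ending_here = 8, max_so_far = 32
Position 6 (value 4): max_ending_here = 12, max_so_far = 32
Position 7 (value -13): max_ending_here = -1, max_so_far = 32
Position 8 (value 1): max_ending_here = 1, max_so_far = 32
Position 9 (value -3): max_ending_here = -2, max_so_far = 32

Maximum subarray: [3, 20, 9]
Maximum sum: 32

The maximum subarray is [3, 20, 9] with sum 32. This subarray runs from index 1 to index 3.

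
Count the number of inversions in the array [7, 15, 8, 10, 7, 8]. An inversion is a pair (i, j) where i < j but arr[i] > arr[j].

Finding inversions in [7, 15, 8, 10, 7, 8]:

(1, 2): arr[1]=15 > arr[2]=8
(1, 3): arr[1]=15 > arr[3]=10
(1, 4): arr[1]=15 > arr[4]=7
(1, 5): arr[1]=15 > arr[5]=8
(2, 4): arr[2]=8 > arr[4]=7
(3, 4): arr[3]=10 > arr[4]=7
(3, 5): arr[3]=10 > arr[5]=8

Total inversions: 7

The array has 7 inversion(s): (1,2), (1,3), (1,4), (1,5), (2,4), (3,4), (3,5). Each pair (i,j) satisfies i < j and arr[i] > arr[j].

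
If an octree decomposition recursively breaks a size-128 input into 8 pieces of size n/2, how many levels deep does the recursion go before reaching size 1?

For divide and conquer with division factor 2:

Problem sizes at each level:
Level 0: 128
Level 1: 64
Level 2: 32
Level 3: 16
Level 4: 8
Level 5: 4
Level 6: 2
Level 7: 1

The root is level 0 and the size-1 base case is level 7 (the tree spans levels 0 through 7, i.e. 8 levels counting the root), so the depth is the number of divisions: log_2(128) = 7

The recursion tree depth is log_2(128) = 7. At each level, the problem size is divided by 2, so it takes 7 divisions to reduce to a base case of size 1. The algorithm makes 8 recursive calls at each level.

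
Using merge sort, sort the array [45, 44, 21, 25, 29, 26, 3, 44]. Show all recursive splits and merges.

Merge sort trace:

Split: [45, 44, 21, 25, 29, 26, 3, 44] -> [45, 44, 21, 25] and [29, 26, 3, 44]
  Split: [45, 44, 21, 25] -> [45, 44] and [21, 25]
    Split: [45, 44] -> [45] and [44]
    Merge: [45] + [44] -> [44, 45]
    Split: [21, 25] -> [21] and [25]
    Merge: [21] + [25] -> [21, 25]
  Merge: [44, 45] + [21, 25] -> [21, 25, 44, 45]
  Split: [29, 26, 3, 44] -> [29, 26] and [3, 44]
    Split: [29, 26] -> [29] and [26]
    Merge: [29] + [26] -> [26, 29]
    Split: [3, 44] -> [3] and [44]
    Merge: [3] + [44] -> [3, 44]
  Merge: [26, 29] + [3, 44] -> [3, 26, 29, 44]
Merge: [21, 25, 44, 45] + [3, 26, 29, 44] -> [3, 21, 25, 26, 29, 44, 44, 45]

Final sorted array: [3, 21, 25, 26, 29, 44, 44, 45]

The merge sort proceeds by recursively splitting the array and merging sorted halves.
After all merges, the sorted array is [3, 21, 25, 26, 29, 44, 44, 45].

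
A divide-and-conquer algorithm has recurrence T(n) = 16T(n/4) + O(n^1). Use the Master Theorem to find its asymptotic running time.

Master Theorem for T(n) = 16T(n/4) + O(n^1):

a = 16, b = 4, c = 1
log_b(a) = log_4(16) = 2.0000

Case 1: c = 1 < log_4(16) = 2.0000
T(n) = O(n^(log_4 16)) = O(n^2)

For T(n) = 16T(n/4) + O(n^1): log_4(16) = 2.0000. This is Case 1 of the Master Theorem (c < log_b(a), work dominated by leaves), giving O(n^2).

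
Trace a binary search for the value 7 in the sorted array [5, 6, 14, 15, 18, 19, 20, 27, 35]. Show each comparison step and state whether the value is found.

Binary search for 7 in [5, 6, 14, 15, 18, 19, 20, 27, 35]:

lo=0, hi=8, mid=4, arr[mid]=18 -> 18 > 7, search left half
lo=0, hi=3, mid=1, arr[mid]=6 -> 6 < 7, search right half
lo=2, hi=3, mid=2, arr[mid]=14 -> 14 > 7, search left half
lo=2 > hi=1, target 7 not found

Binary search determines that 7 is not in the array after 3 comparisons. The search space was exhausted without finding the target.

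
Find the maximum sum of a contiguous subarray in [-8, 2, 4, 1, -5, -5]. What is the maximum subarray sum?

Using Kadane's algorithm on [-8, 2, 4, 1, -5, -5]:

Scanning through the array:
Position 1 (value 2): max_ending_here = 2, max_so_far = 2
Position 2 (value 4): max_ending_here = 6, max_so_far = 6
Position 3 (value 1): max_ending_here = 7, max_so_far = 7
Position 4 (value -5): max_ending_here = 2, max_so_far = 7
Position 5 (value -5): max_ending_here = -3, max_so_far = 7

Maximum subarray: [2, 4, 1]
Maximum sum: 7

The maximum subarray is [2, 4, 1] with sum 7. This subarray runs from index 1 to index 3.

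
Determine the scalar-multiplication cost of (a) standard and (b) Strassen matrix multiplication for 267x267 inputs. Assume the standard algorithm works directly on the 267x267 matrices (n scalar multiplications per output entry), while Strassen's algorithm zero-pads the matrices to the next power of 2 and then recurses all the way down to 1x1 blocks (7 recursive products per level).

Matrix multiplication for 267x267 matrices:

Strassen's algorithm requires power-of-2 dimensions. Pad 267x267 to 512x512 (next power of 2).

Standard algorithm: 267^3 = 19034163 multiplications
Strassen's algorithm: 7^(log2(512)) = 7^9 = 40353607 multiplications
Difference: 19034163 - 40353607 = -21319444 (Strassen uses MORE here due to padding overhead — for small or just-over-power-of-2 n, padding can outweigh the per-level savings)

Standard: 19034163 multiplications (267^3). Strassen: 40353607 multiplications (7^9, after padding to 512x512). Strassen reduces 8 recursive multiplications to 7 at each level.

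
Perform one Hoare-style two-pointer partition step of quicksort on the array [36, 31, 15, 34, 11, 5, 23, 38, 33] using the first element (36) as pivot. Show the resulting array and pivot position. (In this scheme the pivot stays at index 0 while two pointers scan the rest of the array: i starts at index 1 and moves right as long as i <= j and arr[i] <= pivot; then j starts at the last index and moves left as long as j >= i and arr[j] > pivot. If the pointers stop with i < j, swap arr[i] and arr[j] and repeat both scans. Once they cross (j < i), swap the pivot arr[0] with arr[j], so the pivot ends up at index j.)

Hoare-style two-pointer partition with pivot = 36:

Initial array: [36, 31, 15, 34, 11, 5, 23, 38, 33]

Pointers start at i = 1, j = 8.
i stops at index 7 (arr[7]=38 > 36), j stops at index 8 (arr[8]=33 <= 36): swap arr[7] and arr[8], array becomes [36, 31, 15, 34, 11, 5, 23, 33, 38]
i ends at 8, j ends at 7: the pointers have crossed (j < i), so scanning stops.

Swap pivot arr[0] with arr[7] to place pivot at position 7: [33, 31, 15, 34, 11, 5, 23, 36, 38]
Pivot position: 7

After partitioning with pivot 36, the array becomes [33, 31, 15, 34, 11, 5, 23, 36, 38]. The pivot is placed at index 7. All elements to the left of the pivot are <= 36, and all elements to the right are > 36.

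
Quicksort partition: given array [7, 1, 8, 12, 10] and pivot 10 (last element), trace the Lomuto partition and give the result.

Lomuto partition with pivot = 10:

Initial array: [7, 1, 8, 12, 10]

arr[0]=7 <= 10: swap with position 0, array becomes [7, 1, 8, 12, 10]
arr[1]=1 <= 10: swap with position 1, array becomes [7, 1, 8, 12, 10]
arr[2]=8 <= 10: swap with position 2, array becomes [7, 1, 8, 12, 10]
arr[3]=12 > 10: no swap

Place pivot at position 3: [7, 1, 8, 10, 12]
Pivot position: 3

After partitioning with pivot 10, the array becomes [7, 1, 8, 10, 12]. The pivot is placed at index 3. All elements to the left of the pivot are <= 10, and all elements to the right are > 10.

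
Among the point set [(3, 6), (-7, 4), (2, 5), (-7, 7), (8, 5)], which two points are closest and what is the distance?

Computing all pairwise distances among 5 points:

d((3, 6), (-7, 4)) = 10.198
d((3, 6), (2, 5)) = 1.4142 <-- minimum
d((3, 6), (-7, 7)) = 10.0499
d((3, 6), (8, 5)) = 5.099
d((-7, 4), (2, 5)) = 9.0554
d((-7, 4), (-7, 7)) = 3.0
d((-7, 4), (8, 5)) = 15.0333
d((2, 5), (-7, 7)) = 9.2195
d((2, 5), (8, 5)) = 6.0
d((-7, 7), (8, 5)) = 15.1327

Closest pair: (3, 6) and (2, 5) with distance 1.4142

The closest pair is (3, 6) and (2, 5) with Euclidean distance 1.4142. For 5 points, brute-force pairwise comparison is shown above. For large n, the divide-and-conquer algorithm (sort by x, recurse on halves, check the dividing strip) achieves O(n log n).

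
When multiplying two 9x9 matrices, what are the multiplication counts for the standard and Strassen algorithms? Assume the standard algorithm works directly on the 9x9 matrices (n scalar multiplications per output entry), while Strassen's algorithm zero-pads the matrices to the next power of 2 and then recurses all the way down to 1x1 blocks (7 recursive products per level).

Matrix multiplication for 9x9 matrices:

Strassen's algorithm requires power-of-2 dimensions. Pad 9x9 to 16x16 (next power of 2).

Standard algorithm: 9^3 = 729 multiplications
Strassen's algorithm: 7^(log2(16)) = 7^4 = 2401 multiplications
Difference: 729 - 2401 = -1672 (Strassen uses MORE here due to padding overhead — for small or just-over-power-of-2 n, padding can outweigh the per-level savings)

Standard: 729 multiplications (9^3). Strassen: 2401 multiplications (7^4, after padding to 16x16). Strassen reduces 8 recursive multiplications to 7 at each level.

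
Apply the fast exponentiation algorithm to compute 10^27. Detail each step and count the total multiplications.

Computing 10^27 by squaring (build up from 10^1; each line after the first costs one multiplication):

10^1 = 10
10^2 = (10^1)^2 = 10^2 = 100
10^3 = 10 * 10^2 = 10 * 100 = 1000
10^6 = (10^3)^2 = 1000^2 = 1000000
10^12 = (10^6)^2 = 1000000^2 = 1000000000000
10^13 = 10 * 10^12 = 10 * 1000000000000 = 10000000000000
10^26 = (10^13)^2 = 10000000000000^2 = 100000000000000000000000000
10^27 = 10 * 10^26 = 10 * 100000000000000000000000000 = 1000000000000000000000000000

Result: 1000000000000000000000000000
Multiplications needed: 7 (7 lines after 10^1)

10^27 = 1000000000000000000000000000. Using exponentiation by squaring, this requires 7 multiplications. The key idea: if the exponent is even, square the half-power; if odd, multiply by the base once.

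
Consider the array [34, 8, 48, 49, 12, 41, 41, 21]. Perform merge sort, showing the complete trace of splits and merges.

Merge sort trace:

Split: [34, 8, 48, 49, 12, 41, 41, 21] -> [34, 8, 48, 49] and [12, 41, 41, 21]
  Split: [34, 8, 48, 49] -> [34, 8] and [48, 49]
    Split: [34, 8] -> [34] and [8]
    Merge: [34] + [8] -> [8, 34]
    Split: [48, 49] -> [48] and [49]
    Merge: [48] + [49] -> [48, 49]
  Merge: [8, 34] + [48, 49] -> [8, 34, 48, 49]
  Split: [12, 41, 41, 21] -> [12, 41] and [41, 21]
    Split: [12, 41] -> [12] and [41]
    Merge: [12] + [41] -> [12, 41]
    Split: [41, 21] -> [41] and [21]
    Merge: [41] + [21] -> [21, 41]
  Merge: [12, 41] + [21, 41] -> [12, 21, 41, 41]
Merge: [8, 34, 48, 49] + [12, 21, 41, 41] -> [8, 12, 21, 34, 41, 41, 48, 49]

Final sorted array: [8, 12, 21, 34, 41, 41, 48, 49]

The merge sort proceeds by recursively splitting the array and merging sorted halves.
After all merges, the sorted array is [8, 12, 21, 34, 41, 41, 48, 49].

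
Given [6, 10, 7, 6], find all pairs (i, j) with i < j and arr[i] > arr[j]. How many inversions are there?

Finding inversions in [6, 10, 7, 6]:

(1, 2): arr[1]=10 > arr[2]=7
(1, 3): arr[1]=10 > arr[3]=6
(2, 3): arr[2]=7 > arr[3]=6

Total inversions: 3

The array has 3 inversion(s): (1,2), (1,3), (2,3). Each pair (i,j) satisfies i < j and arr[i] > arr[j].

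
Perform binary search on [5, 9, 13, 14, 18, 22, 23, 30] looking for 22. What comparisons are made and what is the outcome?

Binary search for 22 in [5, 9, 13, 14, 18, 22, 23, 30]:

lo=0, hi=7, mid=3, arr[mid]=14 -> 14 < 22, search right half
lo=4, hi=7, mid=5, arr[mid]=22 -> Found target at index 5!

Binary search finds 22 at index 5 after 2 comparisons. The search repeatedly halves the search space by comparing with the middle element.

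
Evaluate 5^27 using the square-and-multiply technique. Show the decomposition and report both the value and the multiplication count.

Computing 5^27 by squaring (build up from 5^1; each line after the first costs one multiplication):

5^1 = 5
5^2 = (5^1)^2 = 5^2 = 25
5^3 = 5 * 5^2 = 5 * 25 = 125
5^6 = (5^3)^2 = 125^2 = 15625
5^12 = (5^6)^2 = 15625^2 = 244140625
5^13 = 5 * 5^12 = 5 * 244140625 = 1220703125
5^26 = (5^13)^2 = 1220703125^2 = 1490116119384765625
5^27 = 5 * 5^26 = 5 * 1490116119384765625 = 7450580596923828125

Result: 7450580596923828125
Multiplications needed: 7 (7 lines after 5^1)

5^27 = 7450580596923828125. Using exponentiation by squaring, this requires 7 multiplications. The key idea: if the exponent is even, square the half-power; if odd, multiply by the base once.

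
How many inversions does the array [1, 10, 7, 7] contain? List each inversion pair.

Finding inversions in [1, 10, 7, 7]:

(1, 2): arr[1]=10 > arr[2]=7
(1, 3): arr[1]=10 > arr[3]=7

Total inversions: 2

The array has 2 inversion(s): (1,2), (1,3). Each pair (i,j) satisfies i < j and arr[i] > arr[j].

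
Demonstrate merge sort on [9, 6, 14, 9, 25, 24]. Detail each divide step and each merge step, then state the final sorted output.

Merge sort trace:

Split: [9, 6, 14, 9, 25, 24] -> [9, 6, 14] and [9, 25, 24]
  Split: [9, 6, 14] -> [9] and [6, 14]
    Split: [6, 14] -> [6] and [14]
    Merge: [6] + [14] -> [6, 14]
  Merge: [9] + [6, 14] -> [6, 9, 14]
  Split: [9, 25, 24] -> [9] and [25, 24]
    Split: [25, 24] -> [25] and [24]
    Merge: [25] + [24] -> [24, 25]
  Merge: [9] + [24, 25] -> [9, 24, 25]
Merge: [6, 9, 14] + [9, 24, 25] -> [6, 9, 9, 14, 24, 25]

Final sorted array: [6, 9, 9, 14, 24, 25]

The merge sort proceeds by recursively splitting the array and merging sorted halves.
After all merges, the sorted array is [6, 9, 9, 14, 24, 25].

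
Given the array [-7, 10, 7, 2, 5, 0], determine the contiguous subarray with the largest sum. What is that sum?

Using Kadane's algorithm on [-7, 10, 7, 2, 5, 0]:

Scanning through the array:
Position 1 (value 10): max_ending_here = 10, max_so_far = 10
Position 2 (value 7): max_ending_here = 17, max_so_far = 17
Position 3 (value 2): max_ending_here = 19, max_so_far = 19
Position 4 (value 5): max_ending_here = 24, max_so_far = 24
Position 5 (value 0): max_ending_here = 24, max_so_far = 24

Maximum subarray: [10, 7, 2, 5]
Maximum sum: 24

The maximum subarray is [10, 7, 2, 5] with sum 24. This subarray runs from index 1 to index 4.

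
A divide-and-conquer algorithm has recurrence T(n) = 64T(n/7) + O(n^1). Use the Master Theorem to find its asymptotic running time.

Master Theorem for T(n) = 64T(n/7) + O(n^1):

a = 64, b = 7, c = 1
log_b(a) = log_7(64) = 2.1372

Case 1: c = 1 < log_7(64) = 2.1372
T(n) = O(n^(log_7 64))

For T(n) = 64T(n/7) + O(n^1): log_7(64) = 2.1372. This is Case 1 of the Master Theorem (c < log_b(a), work dominated by leaves), giving O(n^(log_7 64)).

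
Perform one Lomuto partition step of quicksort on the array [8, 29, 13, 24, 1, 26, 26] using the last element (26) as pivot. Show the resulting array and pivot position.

Lomuto partition with pivot = 26:

Initial array: [8, 29, 13, 24, 1, 26, 26]

arr[0]=8 <= 26: swap with position 0, array becomes [8, 29, 13, 24, 1, 26, 26]
arr[1]=29 > 26: no swap
arr[2]=13 <= 26: swap with position 1, array becomes [8, 13, 29, 24, 1, 26, 26]
arr[3]=24 <= 26: swap with position 2, array becomes [8, 13, 24, 29, 1, 26, 26]
arr[4]=1 <= 26: swap with position 3, array becomes [8, 13, 24, 1, 29, 26, 26]
arr[5]=26 <= 26: swap with position 4, array becomes [8, 13, 24, 1, 26, 29, 26]

Place pivot at position 5: [8, 13, 24, 1, 26, 26, 29]
Pivot position: 5

After partitioning with pivot 26, the array becomes [8, 13, 24, 1, 26, 26, 29]. The pivot is placed at index 5. All elements to the left of the pivot are <= 26, and all elements to the right are > 26.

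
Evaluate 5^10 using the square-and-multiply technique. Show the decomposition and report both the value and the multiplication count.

Computing 5^10 by squaring (build up from 5^1; each line after the first costs one multiplication):

5^1 = 5
5^2 = (5^1)^2 = 5^2 = 25
5^4 = (5^2)^2 = 25^2 = 625
5^5 = 5 * 5^4 = 5 * 625 = 3125
5^10 = (5^5)^2 = 3125^2 = 9765625

Result: 9765625
Multiplications needed: 4 (4 lines after 5^1)

5^10 = 9765625. Using exponentiation by squaring, this requires 4 multiplications. The key idea: if the exponent is even, square the half-power; if odd, multiply by the base once.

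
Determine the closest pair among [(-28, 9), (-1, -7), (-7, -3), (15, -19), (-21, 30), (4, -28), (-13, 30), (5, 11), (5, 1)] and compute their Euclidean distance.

Computing all pairwise distances among 9 points:

d((-28, 9), (-1, -7)) = 31.3847
d((-28, 9), (-7, -3)) = 24.1868
d((-28, 9), (15, -19)) = 51.3128
d((-28, 9), (-21, 30)) = 22.1359
d((-28, 9), (4, -28)) = 48.9183
d((-28, 9), (-13, 30)) = 25.807
d((-28, 9), (5, 11)) = 33.0606
d((-28, 9), (5, 1)) = 33.9559
d((-1, -7), (-7, -3)) = 7.2111 <-- minimum
d((-1, -7), (15, -19)) = 20.0
d((-1, -7), (-21, 30)) = 42.0595
d((-1, -7), (4, -28)) = 21.587
d((-1, -7), (-13, 30)) = 38.8973
d((-1, -7), (5, 11)) = 18.9737
d((-1, -7), (5, 1)) = 10.0
d((-7, -3), (15, -19)) = 27.2029
d((-7, -3), (-21, 30)) = 35.8469
d((-7, -3), (4, -28)) = 27.313
d((-7, -3), (-13, 30)) = 33.541
d((-7, -3), (5, 11)) = 18.4391
d((-7, -3), (5, 1)) = 12.6491
d((15, -19), (-21, 30)) = 60.803
d((15, -19), (4, -28)) = 14.2127
d((15, -19), (-13, 30)) = 56.4358
d((15, -19), (5, 11)) = 31.6228
d((15, -19), (5, 1)) = 22.3607
d((-21, 30), (4, -28)) = 63.1585
d((-21, 30), (-13, 30)) = 8.0
d((-21, 30), (5, 11)) = 32.2025
d((-21, 30), (5, 1)) = 38.9487
d((4, -28), (-13, 30)) = 60.4401
d((4, -28), (5, 11)) = 39.0128
d((4, -28), (5, 1)) = 29.0172
d((-13, 30), (5, 11)) = 26.1725
d((-13, 30), (5, 1)) = 34.1321
d((5, 11), (5, 1)) = 10.0

Closest pair: (-1, -7) and (-7, -3) with distance 7.2111

The closest pair is (-1, -7) and (-7, -3) with Euclidean distance 7.2111. For 9 points, brute-force pairwise comparison is shown above. For large n, the divide-and-conquer algorithm (sort by x, recurse on halves, check the dividing strip) achieves O(n log n).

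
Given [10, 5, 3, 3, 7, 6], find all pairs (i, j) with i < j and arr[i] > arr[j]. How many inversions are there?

Finding inversions in [10, 5, 3, 3, 7, 6]:

(0, 1): arr[0]=10 > arr[1]=5
(0, 2): arr[0]=10 > arr[2]=3
(0, 3): arr[0]=10 > arr[3]=3
(0, 4): arr[0]=10 > arr[4]=7
(0, 5): arr[0]=10 > arr[5]=6
(1, 2): arr[1]=5 > arr[2]=3
(1, 3): arr[1]=5 > arr[3]=3
(4, 5): arr[4]=7 > arr[5]=6

Total inversions: 8

The array has 8 inversion(s): (0,1), (0,2), (0,3), (0,4), (0,5), (1,2), (1,3), (4,5). Each pair (i,j) satisfies i < j and arr[i] > arr[j].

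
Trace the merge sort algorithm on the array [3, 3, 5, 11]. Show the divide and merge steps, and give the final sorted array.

Merge sort trace:

Split: [3, 3, 5, 11] -> [3, 3] and [5, 11]
  Split: [3, 3] -> [3] and [3]
  Merge: [3] + [3] -> [3, 3]
  Split: [5, 11] -> [5] and [11]
  Merge: [5] + [11] -> [5, 11]
Merge: [3, 3] + [5, 11] -> [3, 3, 5, 11]

Final sorted array: [3, 3, 5, 11]

The merge sort proceeds by recursively splitting the array and merging sorted halves.
After all merges, the sorted array is [3, 3, 5, 11].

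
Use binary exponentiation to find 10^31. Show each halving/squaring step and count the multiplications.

Computing 10^31 by squaring (build up from 10^1; each line after the first costs one multiplication):

10^1 = 10
10^2 = (10^1)^2 = 10^2 = 100
10^3 = 10 * 10^2 = 10 * 100 = 1000
10^6 = (10^3)^2 = 1000^2 = 1000000
10^7 = 10 * 10^6 = 10 * 1000000 = 10000000
10^14 = (10^7)^2 = 10000000^2 = 100000000000000
10^15 = 10 * 10^14 = 10 * 100000000000000 = 1000000000000000
10^30 = (10^15)^2 = 1000000000000000^2 = 1000000000000000000000000000000
10^31 = 10 * 10^30 = 10 * 1000000000000000000000000000000 = 10000000000000000000000000000000

Result: 10000000000000000000000000000000
Multiplications needed: 8 (8 lines after 10^1)

10^31 = 10000000000000000000000000000000. Using exponentiation by squaring, this requires 8 multiplications. The key idea: if the exponent is even, square the half-power; if odd, multiply by the base once.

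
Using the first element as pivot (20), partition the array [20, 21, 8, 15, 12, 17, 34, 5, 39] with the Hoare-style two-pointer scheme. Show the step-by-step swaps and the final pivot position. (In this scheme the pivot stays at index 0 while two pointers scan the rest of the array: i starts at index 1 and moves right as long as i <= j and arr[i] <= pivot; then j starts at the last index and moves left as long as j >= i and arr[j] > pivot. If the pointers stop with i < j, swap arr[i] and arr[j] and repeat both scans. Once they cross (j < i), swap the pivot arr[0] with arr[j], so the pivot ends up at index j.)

Hoare-style two-pointer partition with pivot = 20:

Initial array: [20, 21, 8, 15, 12, 17, 34, 5, 39]

Pointers start at i = 1, j = 8.
i stops at index 1 (arr[1]=21 > 20), j stops at index 7 (arr[7]=5 <= 20): swap arr[1] and arr[7], array becomes [20, 5, 8, 15, 12, 17, 34, 21, 39]
i ends at 6, j ends at 5: the pointers have crossed (j < i), so scanning stops.

Swap pivot arr[0] with arr[5] to place pivot at position 5: [17, 5, 8, 15, 12, 20, 34, 21, 39]
Pivot position: 5

After partitioning with pivot 20, the array becomes [17, 5, 8, 15, 12, 20, 34, 21, 39]. The pivot is placed at index 5. All elements to the left of the pivot are <= 20, and all elements to the right are > 20.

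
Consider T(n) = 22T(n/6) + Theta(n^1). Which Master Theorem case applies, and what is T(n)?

Master Theorem for T(n) = 22T(n/6) + O(n^1):

a = 22, b = 6, c = 1
log_b(a) = log_6(22) = 1.7251

Case 1: c = 1 < log_6(22) = 1.7251
T(n) = O(n^(log_6 22))

For T(n) = 22T(n/6) + O(n^1): log_6(22) = 1.7251. This is Case 1 of the Master Theorem (c < log_b(a), work dominated by leaves), giving O(n^(log_6 22)).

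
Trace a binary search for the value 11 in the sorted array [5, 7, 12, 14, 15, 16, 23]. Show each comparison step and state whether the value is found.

Binary search for 11 in [5, 7, 12, 14, 15, 16, 23]:

lo=0, hi=6, mid=3, arr[mid]=14 -> 14 > 11, search left half
lo=0, hi=2, mid=1, arr[mid]=7 -> 7 < 11, search right half
lo=2, hi=2, mid=2, arr[mid]=12 -> 12 > 11, search left half
lo=2 > hi=1, target 11 not found

Binary search determines that 11 is not in the array after 3 comparisons. The search space was exhausted without finding the target.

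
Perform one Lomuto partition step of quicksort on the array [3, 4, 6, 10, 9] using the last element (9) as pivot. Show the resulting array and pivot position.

Lomuto partition with pivot = 9:

Initial array: [3, 4, 6, 10, 9]

arr[0]=3 <= 9: swap with position 0, array becomes [3, 4, 6, 10, 9]
arr[1]=4 <= 9: swap with position 1, array becomes [3, 4, 6, 10, 9]
arr[2]=6 <= 9: swap with position 2, array becomes [3, 4, 6, 10, 9]
arr[3]=10 > 9: no swap

Place pivot at position 3: [3, 4, 6, 9, 10]
Pivot position: 3

After partitioning with pivot 9, the array becomes [3, 4, 6, 9, 10]. The pivot is placed at index 3. All elements to the left of the pivot are <= 9, and all elements to the right are > 9.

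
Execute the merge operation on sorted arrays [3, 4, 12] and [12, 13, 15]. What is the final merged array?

Merging process:

Compare 3 vs 12: take 3 from left. Merged: [3]
Compare 4 vs 12: take 4 from left. Merged: [3, 4]
Compare 12 vs 12: take 12 from left. Merged: [3, 4, 12]
Append remaining from right: [12, 13, 15]. Merged: [3, 4, 12, 12, 13, 15]

Final merged array: [3, 4, 12, 12, 13, 15]
Total comparisons: 3

The merged array is [3, 4, 12, 12, 13, 15], requiring 3 comparisons. The merge step runs in O(n) time where n is the total number of elements.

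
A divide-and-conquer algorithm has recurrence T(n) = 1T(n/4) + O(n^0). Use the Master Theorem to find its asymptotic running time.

Master Theorem for T(n) = 1T(n/4) + O(n^0):

a = 1, b = 4, c = 0
log_b(a) = log_4(1) = 0.0000

Case 2: c = 0 = log_4(1) = 0.0000
T(n) = O(n^0 log n) = O(log n)

For T(n) = 1T(n/4) + O(n^0): log_4(1) = 0.0000. This is Case 2 of the Master Theorem (c = log_b(a), equal work at all levels), giving O(log n).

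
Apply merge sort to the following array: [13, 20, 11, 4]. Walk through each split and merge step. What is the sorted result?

Merge sort trace:

Split: [13, 20, 11, 4] -> [13, 20] and [11, 4]
  Split: [13, 20] -> [13] and [20]
  Merge: [13] + [20] -> [13, 20]
  Split: [11, 4] -> [11] and [4]
  Merge: [11] + [4] -> [4, 11]
Merge: [13, 20] + [4, 11] -> [4, 11, 13, 20]

Final sorted array: [4, 11, 13, 20]

The merge sort proceeds by recursively splitting the array and merging sorted halves.
After all merges, the sorted array is [4, 11, 13, 20].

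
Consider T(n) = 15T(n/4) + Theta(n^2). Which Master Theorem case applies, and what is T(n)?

Master Theorem for T(n) = 15T(n/4) + O(n^2):

a = 15, b = 4, c = 2
log_b(a) = log_4(15) = 1.9534

Case 3: c = 2 > log_4(15) = 1.9534
T(n) = O(n^2) = O(n^2)

For T(n) = 15T(n/4) + O(n^2): log_4(15) = 1.9534. This is Case 3 of the Master Theorem (c > log_b(a), work dominated by root), giving O(n^2).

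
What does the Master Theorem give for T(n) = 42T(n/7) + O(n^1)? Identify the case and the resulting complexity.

Master Theorem for T(n) = 42T(n/7) + O(n^1):

a = 42, b = 7, c = 1
log_b(a) = log_7(42) = 1.9208

Case 1: c = 1 < log_7(42) = 1.9208
T(n) = O(n^(log_7 42))

For T(n) = 42T(n/7) + O(n^1): log_7(42) = 1.9208. This is Case 1 of the Master Theorem (c < log_b(a), work dominated by leaves), giving O(n^(log_7 42)).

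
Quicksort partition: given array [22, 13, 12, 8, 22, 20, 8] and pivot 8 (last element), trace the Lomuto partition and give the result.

Lomuto partition with pivot = 8:

Initial array: [22, 13, 12, 8, 22, 20, 8]

arr[0]=22 > 8: no swap
arr[1]=13 > 8: no swap
arr[2]=12 > 8: no swap
arr[3]=8 <= 8: swap with position 0, array becomes [8, 13, 12, 22, 22, 20, 8]
arr[4]=22 > 8: no swap
arr[5]=20 > 8: no swap

Place pivot at position 1: [8, 8, 12, 22, 22, 20, 13]
Pivot position: 1

After partitioning with pivot 8, the array becomes [8, 8, 12, 22, 22, 20, 13]. The pivot is placed at index 1. All elements to the left of the pivot are <= 8, and all elements to the right are > 8.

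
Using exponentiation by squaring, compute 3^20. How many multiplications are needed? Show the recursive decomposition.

Computing 3^20 by squaring (build up from 3^1; each line after the first costs one multiplication):

3^1 = 3
3^2 = (3^1)^2 = 3^2 = 9
3^4 = (3^2)^2 = 9^2 = 81
3^5 = 3 * 3^4 = 3 * 81 = 243
3^10 = (3^5)^2 = 243^2 = 59049
3^20 = (3^10)^2 = 59049^2 = 3486784401

Result: 3486784401
Multiplications needed: 5 (5 lines after 3^1)

3^20 = 3486784401. Using exponentiation by squaring, this requires 5 multiplications. The key idea: if the exponent is even, square the half-power; if odd, multiply by the base once.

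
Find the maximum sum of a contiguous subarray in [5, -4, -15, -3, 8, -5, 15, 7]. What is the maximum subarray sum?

Using Kadane's algorithm on [5, -4, -15, -3, 8, -5, 15, 7]:

Scanning through the array:
Position 1 (value -4): max_ending_here = 1, max_so_far = 5
Position 2 (value -15): max_ending_here = -14, max_so_far = 5
Position 3 (value -3): max_ending_here = -3, max_so_far = 5
Position 4 (value 8): max_ending_here = 8, max_so_far = 8
Position 5 (value -5): max_ending_here = 3, max_so_far = 8
Position 6 (value 15): max_ending_here = 18, max_so_far = 18
Position 7 (value 7): max_ending_here = 25, max_so_far = 25

Maximum subarray: [8, -5, 15, 7]
Maximum sum: 25

The maximum subarray is [8, -5, 15, 7] with sum 25. This subarray runs from index 4 to index 7.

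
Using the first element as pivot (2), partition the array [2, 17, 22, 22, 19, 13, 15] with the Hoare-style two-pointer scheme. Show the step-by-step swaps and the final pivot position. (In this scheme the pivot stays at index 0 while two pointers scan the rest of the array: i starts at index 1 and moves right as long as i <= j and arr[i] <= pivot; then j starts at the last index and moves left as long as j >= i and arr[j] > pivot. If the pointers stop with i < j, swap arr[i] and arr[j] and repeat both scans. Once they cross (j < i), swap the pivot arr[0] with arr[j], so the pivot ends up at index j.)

Hoare-style two-pointer partition with pivot = 2:

Initial array: [2, 17, 22, 22, 19, 13, 15]

Pointers start at i = 1, j = 6.
i ends at 1, j ends at 0: the pointers have crossed (j < i), so scanning stops.

j = 0, so swapping arr[0] with arr[j] leaves the pivot at position 0: [2, 17, 22, 22, 19, 13, 15]
Pivot position: 0

After partitioning with pivot 2, the array becomes [2, 17, 22, 22, 19, 13, 15]. The pivot is placed at index 0. All elements to the left of the pivot are <= 2, and all elements to the right are > 2.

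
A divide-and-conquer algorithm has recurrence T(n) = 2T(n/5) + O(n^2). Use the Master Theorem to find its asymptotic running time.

Master Theorem for T(n) = 2T(n/5) + O(n^2):

a = 2, b = 5, c = 2
log_b(a) = log_5(2) = 0.4307

Case 3: c = 2 > log_5(2) = 0.4307
T(n) = O(n^2) = O(n^2)

For T(n) = 2T(n/5) + O(n^2): log_5(2) = 0.4307. This is Case 3 of the Master Theorem (c > log_b(a), work dominated by root), giving O(n^2).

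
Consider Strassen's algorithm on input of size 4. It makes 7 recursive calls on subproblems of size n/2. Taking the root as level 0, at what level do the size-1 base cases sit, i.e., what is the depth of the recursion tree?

For divide and conquer with division factor 2:

Problem sizes at each level:
Level 0: 4
Level 1: 2
Level 2: 1

The root is level 0 and the size-1 base case is level 2 (the tree spans levels 0 through 2, i.e. 3 levels counting the root), so the depth is the number of divisions: log_2(4) = 2

The recursion tree depth is log_2(4) = 2. At each level, the problem size is divided by 2, so it takes 2 divisions to reduce to a base case of size 1. The algorithm makes 7 recursive calls at each level.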